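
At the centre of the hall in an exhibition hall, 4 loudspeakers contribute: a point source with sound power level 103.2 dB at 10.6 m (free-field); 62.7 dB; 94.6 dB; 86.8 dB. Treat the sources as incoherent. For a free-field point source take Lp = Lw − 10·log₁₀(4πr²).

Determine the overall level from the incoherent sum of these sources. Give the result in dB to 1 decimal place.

95.3 dB

Source at 10.6 m: Lp = 103.2 − 10·log₁₀(4π·10.6²) = 103.2 − 10·log₁₀(1411.957) = 71.7 dB.
Σ 10^(Lᵢ/10) = 3.379e+09.
Back to dB: 10·log₁₀ Σ = 95.3 dB.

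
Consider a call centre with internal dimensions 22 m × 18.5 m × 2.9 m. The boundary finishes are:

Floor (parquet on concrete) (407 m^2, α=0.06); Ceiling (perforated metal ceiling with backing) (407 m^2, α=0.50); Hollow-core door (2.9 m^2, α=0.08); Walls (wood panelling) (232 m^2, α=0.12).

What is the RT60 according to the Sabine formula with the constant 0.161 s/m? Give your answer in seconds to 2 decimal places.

0.74 sec

Equivalent absorption area: A = 407·0.06 + 407·0.50 + 2.9·0.08 + 232·0.12 = 255.992 m^2.
V = 22·18.5·2.9 = 1180.3 m³.
RT60 = 0.161 · V / A = 0.161 × 1180.3 / 255.992 = 0.74 s.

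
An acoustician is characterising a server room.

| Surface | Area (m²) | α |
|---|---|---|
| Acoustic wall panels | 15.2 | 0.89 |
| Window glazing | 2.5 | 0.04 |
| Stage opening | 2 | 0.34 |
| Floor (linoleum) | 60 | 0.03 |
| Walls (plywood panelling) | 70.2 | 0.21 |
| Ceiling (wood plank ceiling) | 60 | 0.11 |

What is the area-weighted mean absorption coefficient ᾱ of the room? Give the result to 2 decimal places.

S = Σ Sᵢ = 15.2 + 2.5 + 2 + 60 + 70.2 + 60 = 209.9 m².
Weighted sum Σ Sα = 37.450.
ᾱ = 37.450 / 209.9 = 0.18.

0.18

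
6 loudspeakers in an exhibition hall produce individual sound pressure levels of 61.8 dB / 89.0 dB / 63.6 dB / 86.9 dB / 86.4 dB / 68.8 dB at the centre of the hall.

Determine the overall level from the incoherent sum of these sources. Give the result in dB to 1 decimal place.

92.4 dB

Σ 10^(Lᵢ/10) = 1.732e+09.
Back to dB: 10·log₁₀ Σ = 92.4 dB.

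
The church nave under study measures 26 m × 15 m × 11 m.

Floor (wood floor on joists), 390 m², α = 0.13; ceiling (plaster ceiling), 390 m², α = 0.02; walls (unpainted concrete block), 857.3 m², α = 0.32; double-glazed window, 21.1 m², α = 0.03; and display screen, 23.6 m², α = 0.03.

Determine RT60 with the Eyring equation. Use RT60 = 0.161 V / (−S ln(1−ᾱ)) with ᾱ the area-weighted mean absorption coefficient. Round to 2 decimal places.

1.85 sec

S = Σ Sᵢ = 1682.0 m².
Absorption A = 390×0.13 + 390×0.02 + 857.3×0.32 + 21.1×0.03 + 23.6×0.03 = 334.177 sabins.
ᾱ = 334.177 / 1682.0 = 0.1987.
Eyring denominator: −S ln(1−ᾱ) = 372.596.
V = 26 × 15 × 11 = 4290 m³.
T = 0.161·V/[−S·ln(1−ᾱ)] = 0.161·4290/372.596 = 1.85 s.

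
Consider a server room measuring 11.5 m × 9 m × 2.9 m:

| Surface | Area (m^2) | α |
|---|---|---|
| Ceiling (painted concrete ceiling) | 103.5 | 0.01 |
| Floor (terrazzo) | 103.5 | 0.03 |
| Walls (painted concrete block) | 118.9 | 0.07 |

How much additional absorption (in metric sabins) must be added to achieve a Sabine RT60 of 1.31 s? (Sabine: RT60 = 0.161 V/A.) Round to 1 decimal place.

Total absorption A₁ = 103.5*0.01 + 103.5*0.03 + 118.9*0.07
  = 1.035 + 3.105 + 8.323 = 12.463 m^2 sabins.
V = 300.15 m³. Required absorption A₂ = 0.161 × 300.15 / 1.31 = 36.889 sabins.
ΔA = A₂ − A₁ = 36.889 − 12.463 = 24.4 sabins.

24.4 sabins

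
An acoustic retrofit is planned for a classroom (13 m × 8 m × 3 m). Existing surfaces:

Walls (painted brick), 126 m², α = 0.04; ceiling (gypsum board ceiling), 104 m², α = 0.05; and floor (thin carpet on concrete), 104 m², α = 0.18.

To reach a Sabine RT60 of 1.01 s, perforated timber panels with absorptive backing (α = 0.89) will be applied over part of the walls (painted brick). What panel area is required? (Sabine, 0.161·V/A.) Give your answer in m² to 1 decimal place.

24.4

A₁ = Σ Sᵢαᵢ = 126×0.04 + 104×0.05 + 104×0.18 = 28.960 sabins.
V = 312 m³. Target absorption A₂ = 0.161 × 312 / 1.01 = 49.735 sabins.
Absorption to add: 49.735 − 28.960 = 20.775 sabins.
Net gain per m²: Δα = 0.89 − 0.04 = 0.85.
Area = ΔA/Δα = 20.775/0.85 = 24.4 m².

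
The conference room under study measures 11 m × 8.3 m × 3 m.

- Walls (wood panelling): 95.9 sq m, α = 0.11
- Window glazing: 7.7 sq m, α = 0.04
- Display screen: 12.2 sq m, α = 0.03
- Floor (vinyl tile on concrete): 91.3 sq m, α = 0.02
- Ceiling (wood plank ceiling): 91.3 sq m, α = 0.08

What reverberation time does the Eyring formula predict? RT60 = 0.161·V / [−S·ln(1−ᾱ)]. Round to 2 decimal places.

2.09 s

S = Σ Sᵢ = 298.4 sq m.
Absorption A = 95.9·0.11 + 7.7·0.04 + 12.2·0.03 + 91.3·0.02 + 91.3·0.08 = 20.353 sabins.
ᾱ = 20.353 / 298.4 = 0.0682.
Eyring denominator: −S ln(1−ᾱ) = 21.078.
V = 11 × 8.3 × 3 = 273.9 m³.
T = 0.161·V/[−S·ln(1−ᾱ)] = 0.161·273.9/21.078 = 2.09 s.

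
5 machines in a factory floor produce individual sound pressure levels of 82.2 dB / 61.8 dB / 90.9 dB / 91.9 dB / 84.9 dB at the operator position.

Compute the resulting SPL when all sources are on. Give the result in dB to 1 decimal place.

Converting to relative power and adding: 10^(82.2/10) + 10^(61.8/10) + 10^(90.9/10) + 10^(91.9/10) + 10^(84.9/10) = 3.256e+09.
L_total = 10·log₁₀(3.256e+09) = 95.1 dB.

95.1 dB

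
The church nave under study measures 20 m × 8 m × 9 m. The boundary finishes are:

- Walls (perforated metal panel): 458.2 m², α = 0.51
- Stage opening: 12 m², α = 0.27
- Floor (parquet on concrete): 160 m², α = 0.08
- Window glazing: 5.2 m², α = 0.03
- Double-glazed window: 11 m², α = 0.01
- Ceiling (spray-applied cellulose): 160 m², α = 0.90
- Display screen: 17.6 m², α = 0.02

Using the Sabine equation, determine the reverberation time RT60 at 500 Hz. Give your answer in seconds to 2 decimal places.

0.59 s

Equivalent absorption area: A = 458.2·0.51 + 12·0.27 + 160·0.08 + 5.2·0.03 + 11·0.01 + 160·0.90 + 17.6·0.02 = 394.340 m².
V = 20·8·9 = 1440 m³.
T = 0.161 V/A = 0.161·1440/394.340 = 0.59 s.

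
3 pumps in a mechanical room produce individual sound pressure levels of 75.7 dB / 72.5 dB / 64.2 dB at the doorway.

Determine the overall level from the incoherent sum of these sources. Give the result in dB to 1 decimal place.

77.6 dB

Converting to relative power and adding: 10^(75.7/10) + 10^(72.5/10) + 10^(64.2/10) = 5.757e+07.
Combined level = 10 log₁₀(5.757e+07) = 77.6 dB.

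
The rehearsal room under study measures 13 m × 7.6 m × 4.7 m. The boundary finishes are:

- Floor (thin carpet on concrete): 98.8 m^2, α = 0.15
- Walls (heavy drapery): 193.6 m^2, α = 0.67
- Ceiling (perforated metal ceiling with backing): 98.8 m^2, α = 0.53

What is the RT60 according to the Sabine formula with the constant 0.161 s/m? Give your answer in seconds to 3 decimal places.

0.380 s

Total absorption A = 98.8×0.15 + 193.6×0.67 + 98.8×0.53
  = 14.820 + 129.712 + 52.364 = 196.896 m^2 sabins.
Room volume: 464.36 m³.
RT60 = 0.161 · V / A = 0.161 × 464.36 / 196.896 = 0.380 s.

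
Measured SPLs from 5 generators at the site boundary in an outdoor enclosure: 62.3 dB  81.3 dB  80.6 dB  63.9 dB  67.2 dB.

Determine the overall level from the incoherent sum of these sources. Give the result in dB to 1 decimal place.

Sum in the linear (power) domain: Σ 10^(Lᵢ/10) = 10^(62.3/10) + 10^(81.3/10) + 10^(80.6/10) + 10^(63.9/10) + 10^(67.2/10) = 2.591e+08.
Back to dB: 10·log₁₀ Σ = 84.1 dB.

84.1 dB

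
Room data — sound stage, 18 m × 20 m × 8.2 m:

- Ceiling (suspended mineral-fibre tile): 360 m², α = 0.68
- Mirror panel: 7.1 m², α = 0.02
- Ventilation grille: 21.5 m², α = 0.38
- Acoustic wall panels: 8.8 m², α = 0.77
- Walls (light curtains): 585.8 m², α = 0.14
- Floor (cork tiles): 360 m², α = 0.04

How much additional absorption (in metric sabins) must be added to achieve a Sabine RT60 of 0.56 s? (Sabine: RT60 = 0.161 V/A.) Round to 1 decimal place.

492.4 sabins

Equivalent absorption area: A₁ = 360·0.68 + 7.1·0.02 + 21.5·0.38 + 8.8·0.77 + 585.8·0.14 + 360·0.04 = 356.300 m².
V = 2952 m³. Required absorption A₂ = 0.161 × 2952 / 0.56 = 848.700 sabins.
Additional absorption ΔA = 848.700 − 356.300 = 492.4 sabins.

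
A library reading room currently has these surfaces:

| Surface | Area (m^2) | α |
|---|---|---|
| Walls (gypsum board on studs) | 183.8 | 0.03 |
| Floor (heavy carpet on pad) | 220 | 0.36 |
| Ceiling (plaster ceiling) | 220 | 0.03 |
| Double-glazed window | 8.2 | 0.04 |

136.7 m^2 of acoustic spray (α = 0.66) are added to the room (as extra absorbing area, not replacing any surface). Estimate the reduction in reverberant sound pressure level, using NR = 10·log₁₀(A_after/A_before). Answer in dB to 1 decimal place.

3.0 dB

Equivalent absorption area: A_before = 183.8×0.03 + 220×0.36 + 220×0.03 + 8.2×0.04 = 91.642 m^2.
Added absorption = 136.7 × 0.66 = 90.222 sabins.
New total A_after = 181.864 sabins.
NR = 10·log₁₀(181.864/91.642) = 3.0 dB.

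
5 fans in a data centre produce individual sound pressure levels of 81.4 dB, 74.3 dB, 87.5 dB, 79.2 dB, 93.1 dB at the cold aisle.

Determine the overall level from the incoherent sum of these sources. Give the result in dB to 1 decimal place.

Σ 10^(Lᵢ/10) = 2.852e+09.
Back to dB: 10·log₁₀ Σ = 94.6 dB.

94.6 dB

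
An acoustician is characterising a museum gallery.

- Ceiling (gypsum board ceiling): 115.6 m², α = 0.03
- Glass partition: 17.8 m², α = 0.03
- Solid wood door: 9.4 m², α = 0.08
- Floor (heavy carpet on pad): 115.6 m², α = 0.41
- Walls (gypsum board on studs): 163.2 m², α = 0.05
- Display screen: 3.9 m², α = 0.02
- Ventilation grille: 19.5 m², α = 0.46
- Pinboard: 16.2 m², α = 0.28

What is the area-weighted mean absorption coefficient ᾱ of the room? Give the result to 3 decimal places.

0.160

S = Σ Sᵢ = 115.6 + 17.8 + 9.4 + 115.6 + 163.2 + 3.9 + 19.5 + 16.2 = 461.2 m².
Weighted sum Σ Sα = 73.894.
ᾱ = 73.894 / 461.2 = 0.160.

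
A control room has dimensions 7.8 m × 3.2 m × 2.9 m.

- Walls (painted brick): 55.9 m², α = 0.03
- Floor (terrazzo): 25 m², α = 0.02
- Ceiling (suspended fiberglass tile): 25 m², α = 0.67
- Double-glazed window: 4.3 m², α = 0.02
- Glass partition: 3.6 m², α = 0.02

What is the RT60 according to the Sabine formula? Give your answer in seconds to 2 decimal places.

0.61 s

Equivalent absorption area: A = 55.9×0.03 + 25×0.02 + 25×0.67 + 4.3×0.02 + 3.6×0.02 = 19.085 m².
V = 7.8·3.2·2.9 = 72.384 m³.
RT60 = 0.161 · V / A = 0.161 × 72.384 / 19.085 = 0.61 s.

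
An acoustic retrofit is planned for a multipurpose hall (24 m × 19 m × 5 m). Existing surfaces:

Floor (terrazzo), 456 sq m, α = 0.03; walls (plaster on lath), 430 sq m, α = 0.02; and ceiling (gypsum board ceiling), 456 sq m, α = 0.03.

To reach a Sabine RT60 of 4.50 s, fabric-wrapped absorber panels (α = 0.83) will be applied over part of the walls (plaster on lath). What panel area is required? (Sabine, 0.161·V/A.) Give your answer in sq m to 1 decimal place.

56.3

Total absorption A₁ = 456×0.03 + 430×0.02 + 456×0.03
  = 13.680 + 8.600 + 13.680 = 35.960 sq m sabins.
V = 2280 m³. Target absorption A₂ = 0.161 × 2280 / 4.50 = 81.573 sabins.
ΔA needed = 81.573 − 35.960 = 45.613 sabins.
Net gain per sq m: Δα = 0.83 − 0.02 = 0.81.
Panel area = 45.613 / 0.81 = 56.3 sq m.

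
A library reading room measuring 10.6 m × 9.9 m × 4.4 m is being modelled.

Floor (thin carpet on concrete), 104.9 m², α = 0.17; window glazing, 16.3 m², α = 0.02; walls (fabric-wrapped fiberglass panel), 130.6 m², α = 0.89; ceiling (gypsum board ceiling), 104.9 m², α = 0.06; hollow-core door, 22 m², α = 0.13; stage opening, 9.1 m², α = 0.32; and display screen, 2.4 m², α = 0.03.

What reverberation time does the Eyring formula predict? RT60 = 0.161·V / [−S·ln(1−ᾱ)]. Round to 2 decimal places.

0.40 sec

Total surface area S = 104.9 + 16.3 + 130.6 + 104.9 + 22 + 9.1 + 2.4 = 390.2 m².
Absorption A = 104.9×0.17 + 16.3×0.02 + 130.6×0.89 + 104.9×0.06 + 22×0.13 + 9.1×0.32 + 2.4×0.03 = 146.531 sabins.
ᾱ = 146.531 / 390.2 = 0.3755.
Eyring denominator: −S ln(1−ᾱ) = 183.708.
V = 10.6 × 9.9 × 4.4 = 461.736 m³.
T = 0.161·V/[−S·ln(1−ᾱ)] = 0.161·461.736/183.708 = 0.40 s.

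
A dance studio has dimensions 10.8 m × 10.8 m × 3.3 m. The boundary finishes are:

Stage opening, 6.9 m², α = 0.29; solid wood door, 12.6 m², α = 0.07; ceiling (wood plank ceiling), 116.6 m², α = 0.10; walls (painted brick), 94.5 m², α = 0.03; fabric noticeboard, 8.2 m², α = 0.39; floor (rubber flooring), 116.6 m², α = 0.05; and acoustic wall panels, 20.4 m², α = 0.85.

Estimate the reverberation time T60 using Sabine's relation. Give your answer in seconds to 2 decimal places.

1.42 s

Equivalent absorption area: A = 6.9·0.29 + 12.6·0.07 + 116.6·0.10 + 94.5·0.03 + 8.2·0.39 + 116.6·0.05 + 20.4·0.85 = 43.746 m².
Room volume: 384.912 m³.
RT60 = 0.161 · V / A = 0.161 × 384.912 / 43.746 = 1.42 s.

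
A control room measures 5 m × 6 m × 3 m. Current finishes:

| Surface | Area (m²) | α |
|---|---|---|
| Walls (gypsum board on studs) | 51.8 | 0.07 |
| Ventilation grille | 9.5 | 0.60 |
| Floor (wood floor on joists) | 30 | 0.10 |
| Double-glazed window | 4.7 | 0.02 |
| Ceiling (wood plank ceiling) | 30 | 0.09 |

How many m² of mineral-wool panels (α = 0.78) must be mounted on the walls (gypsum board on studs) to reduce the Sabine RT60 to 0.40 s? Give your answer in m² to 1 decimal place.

29.7

Total absorption A₁ = 51.8·0.07 + 9.5·0.60 + 30·0.10 + 4.7·0.02 + 30·0.09
  = 3.626 + 5.700 + 3.000 + 0.094 + 2.700 = 15.120 m² sabins.
Required A₂ = 0.161·90/0.40 = 36.225 sabins.
ΔA needed = 36.225 − 15.120 = 21.105 sabins.
Each m² of panel replacing the walls (gypsum board on studs) adds (0.78 − 0.07) = 0.71 sabins.
Panel area = 21.105 / 0.71 = 29.7 m².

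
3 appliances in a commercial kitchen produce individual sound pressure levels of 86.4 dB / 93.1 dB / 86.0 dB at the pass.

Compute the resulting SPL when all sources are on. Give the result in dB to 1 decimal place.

94.6 dB

Sum in the linear (power) domain: Σ 10^(Lᵢ/10) = 10^(86.4/10) + 10^(93.1/10) + 10^(86.0/10) = 2.876e+09.
L_total = 10·log₁₀(2.876e+09) = 94.6 dB.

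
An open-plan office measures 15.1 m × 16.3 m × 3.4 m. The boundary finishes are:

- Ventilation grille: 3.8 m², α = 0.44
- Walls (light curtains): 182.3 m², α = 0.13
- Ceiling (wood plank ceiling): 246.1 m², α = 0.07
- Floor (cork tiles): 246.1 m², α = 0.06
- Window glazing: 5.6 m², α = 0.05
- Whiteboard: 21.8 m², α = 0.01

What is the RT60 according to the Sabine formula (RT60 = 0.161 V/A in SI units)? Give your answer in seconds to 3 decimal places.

A = Σ Sᵢαᵢ = 3.8×0.44 + 182.3×0.13 + 246.1×0.07 + 246.1×0.06 + 5.6×0.05 + 21.8×0.01 = 57.862 sabins.
Volume V = 15.1 × 16.3 × 3.4 = 836.842 m³.
RT60 = 0.161 · V / A = 0.161 × 836.842 / 57.862 = 2.328 s.

2.328 s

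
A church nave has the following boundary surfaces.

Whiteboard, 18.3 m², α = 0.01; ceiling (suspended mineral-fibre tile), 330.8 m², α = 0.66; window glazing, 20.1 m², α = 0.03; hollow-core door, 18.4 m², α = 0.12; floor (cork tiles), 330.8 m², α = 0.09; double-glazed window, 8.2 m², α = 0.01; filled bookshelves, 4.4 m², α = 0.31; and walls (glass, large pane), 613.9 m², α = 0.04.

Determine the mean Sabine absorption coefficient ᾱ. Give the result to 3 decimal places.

0.206

S = Σ Sᵢ = 18.3 + 330.8 + 20.1 + 18.4 + 330.8 + 8.2 + 4.4 + 613.9 = 1344.9 m².
Weighted sum Σ Sα = 277.096.
ᾱ = A/S = 0.206.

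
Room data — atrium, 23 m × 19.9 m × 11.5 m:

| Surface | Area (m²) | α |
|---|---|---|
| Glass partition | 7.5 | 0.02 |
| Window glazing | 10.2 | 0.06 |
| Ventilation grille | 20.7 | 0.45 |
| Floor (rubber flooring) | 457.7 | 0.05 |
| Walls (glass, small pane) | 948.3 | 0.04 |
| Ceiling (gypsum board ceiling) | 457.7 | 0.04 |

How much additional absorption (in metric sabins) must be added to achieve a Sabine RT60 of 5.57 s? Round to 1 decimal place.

Summing Sᵢαᵢ: 0.150 + 0.612 + 9.315 + 22.885 + 37.932 + 18.308 → A₁ = 89.202 sabins.
Target A₂ = 0.161·5263.55/5.57 = 152.142 sabins (V = 5263.55 m³).
Shortfall: 152.142 − 89.202 = 62.9 sabins.

62.9 sabins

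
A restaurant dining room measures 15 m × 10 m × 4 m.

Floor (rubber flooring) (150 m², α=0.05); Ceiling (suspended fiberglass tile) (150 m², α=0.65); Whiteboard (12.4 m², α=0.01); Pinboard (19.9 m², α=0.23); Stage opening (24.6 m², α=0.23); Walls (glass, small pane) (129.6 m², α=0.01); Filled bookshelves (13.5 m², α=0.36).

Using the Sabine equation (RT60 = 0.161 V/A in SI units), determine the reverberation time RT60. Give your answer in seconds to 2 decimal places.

Summing Sᵢαᵢ: 7.500 + 97.500 + 0.124 + 4.577 + 5.658 + 1.296 + 4.860 → A = 121.515 sabins.
V = 15·10·4 = 600 m³.
RT60 = 0.161 · V / A = 0.161 × 600 / 121.515 = 0.79 s.

0.79 seconds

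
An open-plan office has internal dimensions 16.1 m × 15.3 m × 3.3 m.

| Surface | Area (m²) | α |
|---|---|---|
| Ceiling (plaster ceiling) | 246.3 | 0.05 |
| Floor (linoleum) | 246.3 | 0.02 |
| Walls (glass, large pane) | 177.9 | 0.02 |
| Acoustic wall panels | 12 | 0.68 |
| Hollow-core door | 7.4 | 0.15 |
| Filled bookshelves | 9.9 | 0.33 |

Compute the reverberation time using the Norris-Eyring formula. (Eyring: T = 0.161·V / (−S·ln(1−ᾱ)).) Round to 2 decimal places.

Total surface area S = 246.3 + 246.3 + 177.9 + 12 + 7.4 + 9.9 = 699.8 m².
Σ(Sᵢαᵢ) = 246.3×0.05 + 246.3×0.02 + 177.9×0.02 + 12×0.68 + 7.4×0.15 + 9.9×0.33 = 33.336.
Mean coefficient ᾱ = A/S = 0.0476.
−S·ln(1−ᾱ) = −699.8 × ln(1 − 0.0476) = 34.129.
V = 16.1 × 15.3 × 3.3 = 812.889 m³.
T = 0.161·V/[−S·ln(1−ᾱ)] = 0.161·812.889/34.129 = 3.83 s.

3.83 seconds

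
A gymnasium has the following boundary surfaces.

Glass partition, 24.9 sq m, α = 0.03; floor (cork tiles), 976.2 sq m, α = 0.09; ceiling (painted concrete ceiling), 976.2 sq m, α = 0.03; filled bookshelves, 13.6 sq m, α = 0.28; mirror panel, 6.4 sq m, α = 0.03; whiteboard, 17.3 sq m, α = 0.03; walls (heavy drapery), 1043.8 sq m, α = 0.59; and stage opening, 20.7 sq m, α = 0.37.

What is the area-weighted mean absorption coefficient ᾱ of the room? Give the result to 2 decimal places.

0.24

S = Σ Sᵢ = 24.9 + 976.2 + 976.2 + 13.6 + 6.4 + 17.3 + 1043.8 + 20.7 = 3079.1 sq m.
Σ(Sᵢαᵢ) = 24.9*0.03 + 976.2*0.09 + 976.2*0.03 + 13.6*0.28 + 6.4*0.03 + 17.3*0.03 + 1043.8*0.59 + 20.7*0.37 = 745.911.
ᾱ = 745.911 / 3079.1 = 0.24.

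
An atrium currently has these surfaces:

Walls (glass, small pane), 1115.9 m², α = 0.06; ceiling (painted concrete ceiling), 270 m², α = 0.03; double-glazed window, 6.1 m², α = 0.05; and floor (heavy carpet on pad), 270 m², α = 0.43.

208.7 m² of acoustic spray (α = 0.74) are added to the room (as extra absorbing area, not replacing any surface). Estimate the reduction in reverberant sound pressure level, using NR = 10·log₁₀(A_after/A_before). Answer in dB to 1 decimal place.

Equivalent absorption area: A_before = 1115.9*0.06 + 270*0.03 + 6.1*0.05 + 270*0.43 = 191.459 m².
Added absorption = 208.7 × 0.74 = 154.438 sabins.
New total A_after = 345.897 sabins.
NR = 10·log₁₀(345.897/191.459) = 2.6 dB.

2.6 dB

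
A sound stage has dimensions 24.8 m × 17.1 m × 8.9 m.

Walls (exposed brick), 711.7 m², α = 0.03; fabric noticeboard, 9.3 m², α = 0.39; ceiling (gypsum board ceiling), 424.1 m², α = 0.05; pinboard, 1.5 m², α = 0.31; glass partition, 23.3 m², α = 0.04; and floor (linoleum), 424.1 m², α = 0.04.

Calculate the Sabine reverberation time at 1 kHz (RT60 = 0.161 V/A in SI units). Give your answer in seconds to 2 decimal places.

9.41 sec

Summing Sᵢαᵢ: 21.351 + 3.627 + 21.205 + 0.465 + 0.932 + 16.964 → A = 64.544 sabins.
Room volume: 3774.312 m³.
Sabine: RT60 = 0.161 × 3774.312 / 64.544 = 9.41 s.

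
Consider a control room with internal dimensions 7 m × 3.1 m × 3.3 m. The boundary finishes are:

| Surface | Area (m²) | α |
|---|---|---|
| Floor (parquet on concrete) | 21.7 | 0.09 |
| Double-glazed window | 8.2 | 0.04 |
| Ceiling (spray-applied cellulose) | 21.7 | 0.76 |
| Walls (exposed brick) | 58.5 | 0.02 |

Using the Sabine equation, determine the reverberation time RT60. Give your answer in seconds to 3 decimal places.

0.578 s

Total absorption A = 21.7×0.09 + 8.2×0.04 + 21.7×0.76 + 58.5×0.02
  = 1.953 + 0.328 + 16.492 + 1.170 = 19.943 m² sabins.
V = 7·3.1·3.3 = 71.61 m³.
Sabine: RT60 = 0.161 × 71.61 / 19.943 = 0.578 s.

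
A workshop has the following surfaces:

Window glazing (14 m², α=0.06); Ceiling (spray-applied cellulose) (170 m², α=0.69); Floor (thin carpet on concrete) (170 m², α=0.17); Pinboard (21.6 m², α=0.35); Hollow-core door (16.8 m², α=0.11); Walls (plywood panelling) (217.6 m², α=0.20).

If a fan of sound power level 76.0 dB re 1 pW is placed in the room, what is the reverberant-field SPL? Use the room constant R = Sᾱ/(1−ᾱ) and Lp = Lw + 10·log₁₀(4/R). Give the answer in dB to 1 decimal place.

A = 199.968 sabins; S = 610.0 m².
ᾱ = 199.968/610.0 = 0.3278; R = Sᾱ/(1−ᾱ) = 199.968/(1−0.3278) = 297.483 m².
Lp = 76.0 + 10·log₁₀(4/297.483) = 76.0 + (-18.71) = 57.3 dB.

57.3 dB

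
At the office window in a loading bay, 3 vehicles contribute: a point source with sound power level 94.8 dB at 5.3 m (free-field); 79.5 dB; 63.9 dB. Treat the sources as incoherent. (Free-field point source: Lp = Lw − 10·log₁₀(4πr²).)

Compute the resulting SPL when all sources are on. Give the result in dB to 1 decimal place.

Source at 5.3 m: Lp = 94.8 − 10·log₁₀(4π·5.3²) = 94.8 − 10·log₁₀(352.989) = 69.3 dB.
Sum in the linear (power) domain: Σ 10^(Lᵢ/10) = 10^(69.3/10) + 10^(79.5/10) + 10^(63.9/10) = 1.001e+08.
Back to dB: 10·log₁₀ Σ = 80.0 dB.

80.0 dB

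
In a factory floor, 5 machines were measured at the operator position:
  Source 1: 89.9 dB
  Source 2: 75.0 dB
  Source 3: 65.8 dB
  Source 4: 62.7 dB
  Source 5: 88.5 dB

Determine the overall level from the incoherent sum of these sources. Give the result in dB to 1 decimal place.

Sum in the linear (power) domain: Σ 10^(Lᵢ/10) = 10^(89.9/10) + 10^(75.0/10) + 10^(65.8/10) + 10^(62.7/10) + 10^(88.5/10) = 1.722e+09.
Back to dB: 10·log₁₀ Σ = 92.4 dB.

92.4 dB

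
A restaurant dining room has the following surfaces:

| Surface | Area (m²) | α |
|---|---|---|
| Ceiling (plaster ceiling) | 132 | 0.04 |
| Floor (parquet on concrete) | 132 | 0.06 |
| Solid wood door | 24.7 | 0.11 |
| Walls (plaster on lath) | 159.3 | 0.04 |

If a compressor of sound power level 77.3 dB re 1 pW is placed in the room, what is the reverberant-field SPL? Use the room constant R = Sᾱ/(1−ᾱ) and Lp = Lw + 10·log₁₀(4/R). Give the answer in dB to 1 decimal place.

69.6 dB

Σ(Sᵢαᵢ) = 132·0.04 + 132·0.06 + 24.7·0.11 + 159.3·0.04 = 22.289; total area S = 448.0 m².
ᾱ = 0.0498, so room constant R = A/(1−ᾱ) = 23.457 m².
Lp = 77.3 + 10·log₁₀(4/23.457) = 77.3 + (-7.68) = 69.6 dB.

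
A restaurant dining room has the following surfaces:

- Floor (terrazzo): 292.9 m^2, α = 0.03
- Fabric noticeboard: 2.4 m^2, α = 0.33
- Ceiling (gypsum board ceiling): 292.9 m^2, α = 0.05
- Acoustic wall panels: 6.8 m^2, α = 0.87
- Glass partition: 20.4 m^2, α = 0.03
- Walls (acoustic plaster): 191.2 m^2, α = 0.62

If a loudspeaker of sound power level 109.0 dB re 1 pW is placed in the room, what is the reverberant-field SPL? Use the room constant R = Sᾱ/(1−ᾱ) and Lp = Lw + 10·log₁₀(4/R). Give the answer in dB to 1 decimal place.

92.4 dB

Σ(Sᵢαᵢ) = 292.9·0.03 + 2.4·0.33 + 292.9·0.05 + 6.8·0.87 + 20.4·0.03 + 191.2·0.62 = 149.296; total area S = 806.6 m^2.
ᾱ = 149.296/806.6 = 0.1851; R = Sᾱ/(1−ᾱ) = 149.296/(1−0.1851) = 183.208 m^2.
Lp = 109.0 + 10·log₁₀(4/183.208) = 109.0 + (-16.61) = 92.4 dB.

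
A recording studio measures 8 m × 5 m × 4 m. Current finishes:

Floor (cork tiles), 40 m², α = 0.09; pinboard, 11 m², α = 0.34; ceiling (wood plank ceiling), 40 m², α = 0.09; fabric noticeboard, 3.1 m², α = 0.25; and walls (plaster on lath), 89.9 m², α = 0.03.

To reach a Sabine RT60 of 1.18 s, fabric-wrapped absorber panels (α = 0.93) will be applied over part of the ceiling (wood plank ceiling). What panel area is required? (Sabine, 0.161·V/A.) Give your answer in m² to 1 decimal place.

Equivalent absorption area: A₁ = 40·0.09 + 11·0.34 + 40·0.09 + 3.1·0.25 + 89.9·0.03 = 14.412 m².
V = 160 m³. Target absorption A₂ = 0.161 × 160 / 1.18 = 21.831 sabins.
Absorption to add: 21.831 − 14.412 = 7.419 sabins.
Net gain per m²: Δα = 0.93 − 0.09 = 0.84.
Area = ΔA/Δα = 7.419/0.84 = 8.8 m².

8.8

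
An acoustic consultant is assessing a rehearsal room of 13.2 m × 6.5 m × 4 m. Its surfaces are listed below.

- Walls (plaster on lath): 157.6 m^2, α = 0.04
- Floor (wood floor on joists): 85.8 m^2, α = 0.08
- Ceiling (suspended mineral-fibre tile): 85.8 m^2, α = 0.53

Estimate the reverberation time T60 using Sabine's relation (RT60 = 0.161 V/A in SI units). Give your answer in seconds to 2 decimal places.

0.94 s

Summing Sᵢαᵢ: 6.304 + 6.864 + 45.474 → A = 58.642 sabins.
Room volume: 343.2 m³.
RT60 = 0.161 · V / A = 0.161 × 343.2 / 58.642 = 0.94 s.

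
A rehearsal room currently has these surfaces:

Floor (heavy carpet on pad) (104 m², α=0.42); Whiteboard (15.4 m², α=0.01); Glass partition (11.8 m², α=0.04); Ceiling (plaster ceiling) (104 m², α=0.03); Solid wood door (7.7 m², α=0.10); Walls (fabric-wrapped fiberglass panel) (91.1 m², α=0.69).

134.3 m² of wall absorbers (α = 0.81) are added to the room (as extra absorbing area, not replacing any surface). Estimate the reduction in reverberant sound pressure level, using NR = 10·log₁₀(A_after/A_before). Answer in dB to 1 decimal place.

3.0 dB

Equivalent absorption area: A_before = 104×0.42 + 15.4×0.01 + 11.8×0.04 + 104×0.03 + 7.7×0.10 + 91.1×0.69 = 111.055 m².
Added absorption = 134.3 × 0.81 = 108.783 sabins.
A_after = 111.055 + 108.783 = 219.838 sabins.
NR = 10·log₁₀(219.838/111.055) = 3.0 dB.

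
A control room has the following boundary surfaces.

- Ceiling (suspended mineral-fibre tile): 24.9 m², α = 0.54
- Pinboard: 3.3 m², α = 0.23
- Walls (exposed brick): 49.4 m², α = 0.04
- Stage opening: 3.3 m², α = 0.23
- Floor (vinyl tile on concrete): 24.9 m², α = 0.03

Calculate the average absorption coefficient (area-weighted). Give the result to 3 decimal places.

S = Σ Sᵢ = 24.9 + 3.3 + 49.4 + 3.3 + 24.9 = 105.8 m².
Weighted sum Σ Sα = 17.687.
ᾱ = 17.687 / 105.8 = 0.167.

0.167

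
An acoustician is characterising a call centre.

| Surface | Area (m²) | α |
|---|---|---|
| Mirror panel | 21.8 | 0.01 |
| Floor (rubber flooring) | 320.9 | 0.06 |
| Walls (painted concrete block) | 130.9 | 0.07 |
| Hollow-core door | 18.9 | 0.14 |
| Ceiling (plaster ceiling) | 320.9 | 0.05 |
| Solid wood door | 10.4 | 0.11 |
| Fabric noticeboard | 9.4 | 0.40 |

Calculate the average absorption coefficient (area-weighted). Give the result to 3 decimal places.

S = Σ Sᵢ = 21.8 + 320.9 + 130.9 + 18.9 + 320.9 + 10.4 + 9.4 = 833.2 m².
Weighted sum Σ Sα = 52.230.
ᾱ = 52.230 / 833.2 = 0.063.

0.063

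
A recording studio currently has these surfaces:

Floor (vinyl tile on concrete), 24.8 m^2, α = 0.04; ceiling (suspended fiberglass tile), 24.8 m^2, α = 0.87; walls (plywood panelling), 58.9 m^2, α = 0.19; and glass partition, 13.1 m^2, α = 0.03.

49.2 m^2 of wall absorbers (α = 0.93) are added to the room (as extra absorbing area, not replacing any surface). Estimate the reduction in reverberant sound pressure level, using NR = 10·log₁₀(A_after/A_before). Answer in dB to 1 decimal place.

Summing Sᵢαᵢ: 0.992 + 21.576 + 11.191 + 0.393 → A_before = 34.152 sabins.
Added absorption = 49.2 × 0.93 = 45.756 sabins.
New total A_after = 79.908 sabins.
NR = 10·log₁₀(79.908/34.152) = 3.7 dB.

3.7 dB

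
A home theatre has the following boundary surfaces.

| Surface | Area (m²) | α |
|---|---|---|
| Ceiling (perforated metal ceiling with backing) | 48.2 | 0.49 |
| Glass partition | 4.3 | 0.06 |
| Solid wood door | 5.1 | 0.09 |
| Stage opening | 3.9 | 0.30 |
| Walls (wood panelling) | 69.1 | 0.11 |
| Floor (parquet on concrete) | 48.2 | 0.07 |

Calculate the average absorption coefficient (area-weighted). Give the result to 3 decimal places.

Total surface area S = 178.8 m².
A = 48.2×0.49 + 4.3×0.06 + 5.1×0.09 + 3.9×0.30 + 69.1×0.11 + 48.2×0.07 = 36.480 sabins.
ᾱ = A/S = 0.204.

0.204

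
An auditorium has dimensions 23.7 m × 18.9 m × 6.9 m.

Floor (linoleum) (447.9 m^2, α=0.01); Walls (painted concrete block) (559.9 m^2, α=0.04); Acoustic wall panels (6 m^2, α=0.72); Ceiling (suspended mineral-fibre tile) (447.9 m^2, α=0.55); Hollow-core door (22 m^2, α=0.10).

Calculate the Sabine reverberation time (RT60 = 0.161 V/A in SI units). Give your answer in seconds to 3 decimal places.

Equivalent absorption area: A = 447.9·0.01 + 559.9·0.04 + 6·0.72 + 447.9·0.55 + 22·0.10 = 279.740 m^2.
Volume V = 23.7 × 18.9 × 6.9 = 3090.717 m³.
Sabine: RT60 = 0.161 × 3090.717 / 279.740 = 1.779 s.

1.779 sec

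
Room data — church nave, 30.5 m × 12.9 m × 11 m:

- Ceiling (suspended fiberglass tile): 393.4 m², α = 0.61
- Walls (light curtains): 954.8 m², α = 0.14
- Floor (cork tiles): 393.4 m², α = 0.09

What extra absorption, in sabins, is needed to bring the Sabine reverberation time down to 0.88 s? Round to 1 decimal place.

382.8 sabins

Total absorption A₁ = 393.4·0.61 + 954.8·0.14 + 393.4·0.09
  = 239.974 + 133.672 + 35.406 = 409.052 m² sabins.
For T = 0.88 s, need A₂ = 0.161·V/T = 0.161·4327.95/0.88 = 791.818 sabins.
Additional absorption ΔA = 791.818 − 409.052 = 382.8 sabins.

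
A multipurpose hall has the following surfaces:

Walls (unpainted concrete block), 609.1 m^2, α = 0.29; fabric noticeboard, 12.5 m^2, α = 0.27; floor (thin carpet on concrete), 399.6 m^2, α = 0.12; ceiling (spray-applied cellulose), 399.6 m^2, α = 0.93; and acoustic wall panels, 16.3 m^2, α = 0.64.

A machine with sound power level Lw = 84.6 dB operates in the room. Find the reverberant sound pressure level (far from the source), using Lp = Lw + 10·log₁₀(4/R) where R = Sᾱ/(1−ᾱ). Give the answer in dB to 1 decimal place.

60.4 dB

Σ(Sᵢαᵢ) = 609.1×0.29 + 12.5×0.27 + 399.6×0.12 + 399.6×0.93 + 16.3×0.64 = 610.026; total area S = 1437.1 m^2.
ᾱ = 0.4245, so room constant R = A/(1−ᾱ) = 1059.993 m^2.
Lp = Lw + 10 log₁₀(4/R) = 84.6 -24.23 = 60.4 dB.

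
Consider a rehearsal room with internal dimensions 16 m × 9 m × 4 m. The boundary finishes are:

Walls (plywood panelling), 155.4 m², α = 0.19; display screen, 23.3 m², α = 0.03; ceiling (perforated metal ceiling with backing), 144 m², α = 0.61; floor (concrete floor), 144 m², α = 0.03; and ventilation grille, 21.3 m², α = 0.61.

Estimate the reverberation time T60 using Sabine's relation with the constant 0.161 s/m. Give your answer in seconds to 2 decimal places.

Equivalent absorption area: A = 155.4·0.19 + 23.3·0.03 + 144·0.61 + 144·0.03 + 21.3·0.61 = 135.378 m².
Room volume: 576 m³.
T = 0.161 V/A = 0.161·576/135.378 = 0.69 s.

0.69 sec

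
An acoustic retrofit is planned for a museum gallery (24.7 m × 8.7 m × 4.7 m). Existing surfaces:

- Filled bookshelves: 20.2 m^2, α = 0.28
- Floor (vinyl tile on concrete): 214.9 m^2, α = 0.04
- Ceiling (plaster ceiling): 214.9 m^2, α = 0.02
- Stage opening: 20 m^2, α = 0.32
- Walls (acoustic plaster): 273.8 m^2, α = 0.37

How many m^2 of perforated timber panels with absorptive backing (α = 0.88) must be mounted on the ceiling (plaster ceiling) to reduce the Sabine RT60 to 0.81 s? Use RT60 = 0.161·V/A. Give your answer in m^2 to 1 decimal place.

A₁ = Σ Sᵢαᵢ = 20.2·0.28 + 214.9·0.04 + 214.9·0.02 + 20·0.32 + 273.8·0.37 = 126.256 sabins.
V = 1009.983 m³. Target absorption A₂ = 0.161 × 1009.983 / 0.81 = 200.750 sabins.
ΔA needed = 200.750 − 126.256 = 74.494 sabins.
Net gain per m^2: Δα = 0.88 − 0.02 = 0.86.
Area = ΔA/Δα = 74.494/0.86 = 86.6 m^2.

86.6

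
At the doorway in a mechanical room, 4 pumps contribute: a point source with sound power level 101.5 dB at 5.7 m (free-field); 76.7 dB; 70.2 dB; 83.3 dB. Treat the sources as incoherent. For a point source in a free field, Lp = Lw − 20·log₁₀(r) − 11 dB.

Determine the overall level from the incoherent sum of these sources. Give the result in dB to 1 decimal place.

Source at 5.7 m: Lp = 101.5 − 20·log₁₀(5.7) − 11 = 75.4 dB.
Converting to relative power and adding: 10^(75.4/10) + 10^(76.7/10) + 10^(70.2/10) + 10^(83.3/10) = 3.057e+08.
Combined level = 10 log₁₀(3.057e+08) = 84.9 dB.

84.9 dB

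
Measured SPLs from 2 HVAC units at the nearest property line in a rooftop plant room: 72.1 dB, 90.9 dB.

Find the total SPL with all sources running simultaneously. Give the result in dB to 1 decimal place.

91.0 dB

Sum in the linear (power) domain: Σ 10^(Lᵢ/10) = 10^(72.1/10) + 10^(90.9/10) = 1.246e+09.
Combined level = 10 log₁₀(1.246e+09) = 91.0 dB.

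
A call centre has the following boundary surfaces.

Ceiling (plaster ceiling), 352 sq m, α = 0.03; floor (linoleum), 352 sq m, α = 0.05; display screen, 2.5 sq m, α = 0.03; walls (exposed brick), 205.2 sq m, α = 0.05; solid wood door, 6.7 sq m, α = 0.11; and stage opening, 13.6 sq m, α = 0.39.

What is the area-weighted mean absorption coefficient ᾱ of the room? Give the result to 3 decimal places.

Total surface area S = 932.0 sq m.
Σ(Sᵢαᵢ) = 352*0.03 + 352*0.05 + 2.5*0.03 + 205.2*0.05 + 6.7*0.11 + 13.6*0.39 = 44.536.
ᾱ = 44.536 / 932.0 = 0.048.

0.048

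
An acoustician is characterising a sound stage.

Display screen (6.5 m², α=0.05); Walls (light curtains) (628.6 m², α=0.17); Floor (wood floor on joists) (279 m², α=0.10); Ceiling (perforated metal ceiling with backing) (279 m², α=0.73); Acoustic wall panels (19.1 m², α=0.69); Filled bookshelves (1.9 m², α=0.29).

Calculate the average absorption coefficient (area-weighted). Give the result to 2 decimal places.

0.29

Total surface area S = 1214.1 m².
Weighted sum Σ Sα = 352.487.
ᾱ = 352.487 / 1214.1 = 0.29.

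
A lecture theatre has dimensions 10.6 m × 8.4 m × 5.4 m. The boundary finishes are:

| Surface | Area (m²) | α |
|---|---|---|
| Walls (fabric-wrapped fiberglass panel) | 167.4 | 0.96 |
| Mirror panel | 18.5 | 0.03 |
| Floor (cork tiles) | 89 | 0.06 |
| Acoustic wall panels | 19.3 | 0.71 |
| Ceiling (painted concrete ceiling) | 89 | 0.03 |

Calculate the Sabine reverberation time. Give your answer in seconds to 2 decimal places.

Summing Sᵢαᵢ: 160.704 + 0.555 + 5.340 + 13.703 + 2.670 → A = 182.972 sabins.
Volume V = 10.6 × 8.4 × 5.4 = 480.816 m³.
RT60 = 0.161 · V / A = 0.161 × 480.816 / 182.972 = 0.42 s.

0.42 sec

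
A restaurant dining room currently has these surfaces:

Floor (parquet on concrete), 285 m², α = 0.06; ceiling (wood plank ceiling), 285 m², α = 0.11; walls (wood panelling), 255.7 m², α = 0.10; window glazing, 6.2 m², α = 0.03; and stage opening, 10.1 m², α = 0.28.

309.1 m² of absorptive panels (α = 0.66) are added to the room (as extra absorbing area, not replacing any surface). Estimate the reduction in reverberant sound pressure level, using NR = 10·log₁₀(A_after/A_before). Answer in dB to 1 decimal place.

A_before = Σ Sᵢαᵢ = 285×0.06 + 285×0.11 + 255.7×0.10 + 6.2×0.03 + 10.1×0.28 = 77.034 sabins.
Added absorption = 309.1 × 0.66 = 204.006 sabins.
A_after = 77.034 + 204.006 = 281.040 sabins.
NR = 10·log₁₀(281.040/77.034) = 5.6 dB.

5.6 dB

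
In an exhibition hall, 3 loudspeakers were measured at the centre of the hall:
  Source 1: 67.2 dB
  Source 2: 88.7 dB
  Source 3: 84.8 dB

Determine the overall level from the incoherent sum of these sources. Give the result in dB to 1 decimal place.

90.2 dB

Sum in the linear (power) domain: Σ 10^(Lᵢ/10) = 10^(67.2/10) + 10^(88.7/10) + 10^(84.8/10) = 1.049e+09.
Back to dB: 10·log₁₀ Σ = 90.2 dB.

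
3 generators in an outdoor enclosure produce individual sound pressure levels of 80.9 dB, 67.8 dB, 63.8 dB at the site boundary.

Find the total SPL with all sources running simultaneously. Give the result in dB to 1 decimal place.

Converting to relative power and adding: 10^(80.9/10) + 10^(67.8/10) + 10^(63.8/10) = 1.315e+08.
Back to dB: 10·log₁₀ Σ = 81.2 dB.

81.2 dB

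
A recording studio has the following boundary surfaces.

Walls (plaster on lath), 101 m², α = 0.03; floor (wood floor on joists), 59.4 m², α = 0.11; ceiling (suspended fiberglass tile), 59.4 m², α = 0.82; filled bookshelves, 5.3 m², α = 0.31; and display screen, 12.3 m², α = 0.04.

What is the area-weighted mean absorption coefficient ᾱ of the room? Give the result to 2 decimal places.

0.25

Total surface area S = 237.4 m².
Σ(Sᵢαᵢ) = 101·0.03 + 59.4·0.11 + 59.4·0.82 + 5.3·0.31 + 12.3·0.04 = 60.407.
ᾱ = A/S = 0.25.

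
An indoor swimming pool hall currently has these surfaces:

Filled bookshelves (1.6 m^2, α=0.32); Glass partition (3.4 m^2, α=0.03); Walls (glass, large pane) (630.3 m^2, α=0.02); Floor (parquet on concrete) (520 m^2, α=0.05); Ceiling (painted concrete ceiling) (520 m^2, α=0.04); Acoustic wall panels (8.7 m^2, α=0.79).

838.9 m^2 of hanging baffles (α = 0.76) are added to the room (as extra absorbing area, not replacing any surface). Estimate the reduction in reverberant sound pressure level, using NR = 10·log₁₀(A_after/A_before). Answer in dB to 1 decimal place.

10.2 dB

Total absorption A_before = 1.6×0.32 + 3.4×0.03 + 630.3×0.02 + 520×0.05 + 520×0.04 + 8.7×0.79
  = 0.512 + 0.102 + 12.606 + 26.000 + 20.800 + 6.873 = 66.893 m^2 sabins.
Added absorption = 838.9 × 0.76 = 637.564 sabins.
New total A_after = 704.457 sabins.
Reduction = 10 log₁₀(A_after/A_before) = 10 log₁₀(10.5311) = 10.2 dB.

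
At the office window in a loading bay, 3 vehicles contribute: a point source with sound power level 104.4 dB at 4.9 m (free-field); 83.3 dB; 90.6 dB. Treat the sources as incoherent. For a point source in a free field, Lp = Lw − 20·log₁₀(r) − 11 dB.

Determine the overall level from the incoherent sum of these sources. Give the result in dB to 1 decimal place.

Source at 4.9 m: Lp = 104.4 − 20·log₁₀(4.9) − 11 = 79.6 dB.
Σ 10^(Lᵢ/10) = 1.453e+09.
Back to dB: 10·log₁₀ Σ = 91.6 dB.

91.6 dB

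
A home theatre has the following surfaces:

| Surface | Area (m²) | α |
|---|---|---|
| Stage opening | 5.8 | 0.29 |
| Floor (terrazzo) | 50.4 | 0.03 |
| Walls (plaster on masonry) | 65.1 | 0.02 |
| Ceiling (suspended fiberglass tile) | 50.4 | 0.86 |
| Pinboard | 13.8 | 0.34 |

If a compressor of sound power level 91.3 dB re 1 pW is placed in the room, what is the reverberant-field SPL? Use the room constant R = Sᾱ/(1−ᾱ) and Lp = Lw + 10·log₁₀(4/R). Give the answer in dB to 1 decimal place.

78.7 dB

A = 52.532 sabins; S = 185.5 m².
ᾱ = 0.2832, so room constant R = A/(1−ᾱ) = 73.287 m².
Lp = Lw + 10 log₁₀(4/R) = 91.3 -12.63 = 78.7 dB.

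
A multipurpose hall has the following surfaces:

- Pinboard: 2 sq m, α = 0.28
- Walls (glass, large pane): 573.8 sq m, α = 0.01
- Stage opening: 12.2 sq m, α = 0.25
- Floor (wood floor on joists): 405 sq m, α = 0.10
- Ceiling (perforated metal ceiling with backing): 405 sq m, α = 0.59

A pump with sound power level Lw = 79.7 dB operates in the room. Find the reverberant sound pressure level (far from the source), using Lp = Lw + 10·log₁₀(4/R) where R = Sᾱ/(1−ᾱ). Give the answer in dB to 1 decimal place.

60.1 dB

A = 288.798 sabins; S = 1398.0 sq m.
ᾱ = 0.2066, so room constant R = A/(1−ᾱ) = 364.001 sq m.
Lp = Lw + 10 log₁₀(4/R) = 79.7 -19.59 = 60.1 dB.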